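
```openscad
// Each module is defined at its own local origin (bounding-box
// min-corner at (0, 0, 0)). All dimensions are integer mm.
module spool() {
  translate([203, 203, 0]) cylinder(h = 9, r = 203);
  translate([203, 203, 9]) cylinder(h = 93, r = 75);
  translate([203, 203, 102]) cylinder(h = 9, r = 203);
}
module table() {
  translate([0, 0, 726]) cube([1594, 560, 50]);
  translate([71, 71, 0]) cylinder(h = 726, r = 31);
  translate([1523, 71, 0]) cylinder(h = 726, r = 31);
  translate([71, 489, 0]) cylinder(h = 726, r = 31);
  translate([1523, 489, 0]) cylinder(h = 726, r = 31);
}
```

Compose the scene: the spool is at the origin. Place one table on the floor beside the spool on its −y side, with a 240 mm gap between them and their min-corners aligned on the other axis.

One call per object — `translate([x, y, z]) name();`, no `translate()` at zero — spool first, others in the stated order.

spool();
translate([0, -800, 0]) table();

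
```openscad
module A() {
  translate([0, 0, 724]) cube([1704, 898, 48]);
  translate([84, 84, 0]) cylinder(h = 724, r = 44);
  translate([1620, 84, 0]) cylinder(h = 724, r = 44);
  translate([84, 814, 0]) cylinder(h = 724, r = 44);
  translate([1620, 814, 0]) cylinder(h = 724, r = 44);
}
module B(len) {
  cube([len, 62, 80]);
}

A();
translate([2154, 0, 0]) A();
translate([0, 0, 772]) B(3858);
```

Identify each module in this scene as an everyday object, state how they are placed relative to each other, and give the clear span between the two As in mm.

A is a table. B is a beam. A beam spans the tops of two tables. The clear span between the two tables is 450 mm.

Second table starts at x = 2154; first ends at x = 1704; clear span = 2154 − 1704 = 450 mm.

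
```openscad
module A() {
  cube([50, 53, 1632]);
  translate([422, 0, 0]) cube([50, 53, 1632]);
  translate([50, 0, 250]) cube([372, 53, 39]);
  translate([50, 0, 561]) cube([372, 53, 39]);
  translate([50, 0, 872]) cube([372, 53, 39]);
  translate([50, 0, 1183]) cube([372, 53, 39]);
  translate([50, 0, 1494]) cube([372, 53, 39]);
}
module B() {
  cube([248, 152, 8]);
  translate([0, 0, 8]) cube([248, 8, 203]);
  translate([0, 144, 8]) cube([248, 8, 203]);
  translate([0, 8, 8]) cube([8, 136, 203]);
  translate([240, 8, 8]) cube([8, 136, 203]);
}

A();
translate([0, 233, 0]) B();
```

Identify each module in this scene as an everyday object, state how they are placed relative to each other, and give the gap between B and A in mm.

The open box's nearest face is 180 mm from the ladder's +y face.

A is a ladder. B is an open box. The open box is on the floor beside the ladder on its +y side. The gap between the open box and the ladder is 180 mm.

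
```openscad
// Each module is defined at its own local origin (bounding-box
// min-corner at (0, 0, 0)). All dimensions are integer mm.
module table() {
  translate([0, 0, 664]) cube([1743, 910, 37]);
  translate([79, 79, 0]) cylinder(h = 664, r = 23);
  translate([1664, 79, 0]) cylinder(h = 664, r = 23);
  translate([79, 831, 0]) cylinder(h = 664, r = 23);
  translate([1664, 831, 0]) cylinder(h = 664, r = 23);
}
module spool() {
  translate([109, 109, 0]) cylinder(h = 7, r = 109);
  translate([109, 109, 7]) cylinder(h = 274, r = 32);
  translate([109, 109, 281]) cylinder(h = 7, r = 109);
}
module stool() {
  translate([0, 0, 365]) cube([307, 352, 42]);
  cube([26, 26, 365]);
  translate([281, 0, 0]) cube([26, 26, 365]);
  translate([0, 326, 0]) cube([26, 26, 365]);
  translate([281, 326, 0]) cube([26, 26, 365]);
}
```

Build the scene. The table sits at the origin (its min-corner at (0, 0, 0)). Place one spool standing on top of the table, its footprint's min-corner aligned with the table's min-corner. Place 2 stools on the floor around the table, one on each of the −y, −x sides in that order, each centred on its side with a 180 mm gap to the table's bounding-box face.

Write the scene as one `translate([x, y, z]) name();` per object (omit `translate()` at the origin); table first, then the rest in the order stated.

table();
translate([0, 0, 701]) spool();
translate([718, -532, 0]) stool();
translate([-487, 279, 0]) stool();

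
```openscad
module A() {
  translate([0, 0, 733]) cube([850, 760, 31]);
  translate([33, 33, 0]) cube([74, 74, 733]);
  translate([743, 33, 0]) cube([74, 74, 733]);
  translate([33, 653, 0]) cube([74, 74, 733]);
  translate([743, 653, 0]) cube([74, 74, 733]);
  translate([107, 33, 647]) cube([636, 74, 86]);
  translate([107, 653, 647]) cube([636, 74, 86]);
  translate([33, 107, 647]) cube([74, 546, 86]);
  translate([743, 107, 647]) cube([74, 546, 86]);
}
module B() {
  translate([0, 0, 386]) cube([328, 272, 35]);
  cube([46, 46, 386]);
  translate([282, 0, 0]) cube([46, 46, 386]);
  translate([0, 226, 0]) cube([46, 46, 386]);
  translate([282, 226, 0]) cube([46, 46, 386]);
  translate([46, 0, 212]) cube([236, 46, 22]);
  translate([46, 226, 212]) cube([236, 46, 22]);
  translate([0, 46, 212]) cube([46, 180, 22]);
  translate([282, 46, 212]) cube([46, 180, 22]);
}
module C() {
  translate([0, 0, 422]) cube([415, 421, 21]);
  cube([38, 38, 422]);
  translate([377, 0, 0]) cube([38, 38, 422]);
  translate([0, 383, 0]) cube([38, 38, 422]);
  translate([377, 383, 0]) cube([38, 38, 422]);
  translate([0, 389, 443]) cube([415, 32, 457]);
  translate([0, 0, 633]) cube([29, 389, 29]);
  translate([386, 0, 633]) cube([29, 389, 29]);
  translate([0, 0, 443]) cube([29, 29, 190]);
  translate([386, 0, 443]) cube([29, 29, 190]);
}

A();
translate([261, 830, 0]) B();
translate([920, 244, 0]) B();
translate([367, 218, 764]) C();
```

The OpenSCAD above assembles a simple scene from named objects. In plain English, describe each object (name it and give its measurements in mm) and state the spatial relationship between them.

A is a table with a 850×760 mm rectangular top, 31 mm thick, top surface at z = 764 mm, supported by four 74×74 mm square legs, each inset 33 mm from the nearest pair of top edges, running from the floor. Four apron rails, 74 mm thick and 86 mm tall, run between adjacent legs with their top edges flush with the underside of the top and their outer faces flush with the legs' outer faces.

B is a simple wooden stool: a rectangular seat 328 mm (x) by 272 mm (y), 35 mm thick, top face at z = 421 mm, on four square legs, each 46×46 mm in cross-section. The legs rest on z = 0, each flush with a corner of the seat. Four stretchers, 46 mm wide and 22 mm tall, connect adjacent legs with their undersides at z = 212 mm, each running between the inner faces of the legs it joins and aligned with the legs' outer faces on the other axis.

C is a chair. The seat is a 415×421×21 mm slab with its top at z = 443 mm, on four 38×38 mm corner legs (flush with the seat edges, standing on z = 0). A flat backrest 32 mm thick, 457 mm tall, spans the full seat width and rises from the seat top along its +y edge, rear face flush with the rear of the seat. Two armrests of 29×29 mm section run along each side from the seat's front edge to the front of the backrest, top faces 219 mm above the seat top and outer faces flush with the seat's x-edges; a 29×29 mm post under the front of each armrest stands on the seat at the front corner.

Two stools sit around the table at the +y, +x sides. The chair is on top of the table.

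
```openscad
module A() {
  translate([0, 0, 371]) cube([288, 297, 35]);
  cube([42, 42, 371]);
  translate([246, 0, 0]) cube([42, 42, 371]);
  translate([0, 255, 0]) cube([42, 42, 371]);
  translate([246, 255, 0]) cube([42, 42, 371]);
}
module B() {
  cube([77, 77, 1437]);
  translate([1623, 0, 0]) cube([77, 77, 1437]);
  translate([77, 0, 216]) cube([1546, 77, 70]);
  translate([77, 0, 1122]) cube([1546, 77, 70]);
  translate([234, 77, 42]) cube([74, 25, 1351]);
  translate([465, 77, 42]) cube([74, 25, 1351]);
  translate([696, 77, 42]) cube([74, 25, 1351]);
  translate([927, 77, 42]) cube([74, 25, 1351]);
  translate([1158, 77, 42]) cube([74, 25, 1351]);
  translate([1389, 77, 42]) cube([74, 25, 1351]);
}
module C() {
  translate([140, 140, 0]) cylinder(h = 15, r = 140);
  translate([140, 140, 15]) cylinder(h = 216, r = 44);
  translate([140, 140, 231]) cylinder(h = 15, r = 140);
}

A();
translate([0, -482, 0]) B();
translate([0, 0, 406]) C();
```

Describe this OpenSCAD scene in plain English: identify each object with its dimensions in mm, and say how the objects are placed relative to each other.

A is a four-legged stool. The seat is a 288×297×35 mm slab whose top surface is at z = 406 mm; four square legs, each 42×42 mm in cross-section, run from the floor (z = 0) to the underside of the seat, each flush with a corner of the seat.

B is a fence section. Two 77×77 mm posts, 1437 mm tall, stand on the floor with a clear span of 1546 mm between their inner faces. Two horizontal rails of 77×70 mm section span the gap between the posts with their undersides at z = 216 mm and z = 1122 mm, flush with the posts' −y face. 6 pickets, each 74 mm wide, 25 mm thick and 1351 mm tall, are fixed to the +y face of the rails with their bottoms at z = 42 mm, evenly spaced across the span with equal gaps (rounded down to the nearest mm) at the −x end and between each pair — any rounding remainder accumulates at the +x end.

C is a spool: two coaxial disc flanges of radius 140 mm and thickness 15 mm, joined by a core cylinder of radius 44 mm and height 216 mm. The lower flange rests on z = 0 and the three cylinders share a vertical axis.

The fence section is on the floor beside the stool on its −y side. The spool is on top of the stool.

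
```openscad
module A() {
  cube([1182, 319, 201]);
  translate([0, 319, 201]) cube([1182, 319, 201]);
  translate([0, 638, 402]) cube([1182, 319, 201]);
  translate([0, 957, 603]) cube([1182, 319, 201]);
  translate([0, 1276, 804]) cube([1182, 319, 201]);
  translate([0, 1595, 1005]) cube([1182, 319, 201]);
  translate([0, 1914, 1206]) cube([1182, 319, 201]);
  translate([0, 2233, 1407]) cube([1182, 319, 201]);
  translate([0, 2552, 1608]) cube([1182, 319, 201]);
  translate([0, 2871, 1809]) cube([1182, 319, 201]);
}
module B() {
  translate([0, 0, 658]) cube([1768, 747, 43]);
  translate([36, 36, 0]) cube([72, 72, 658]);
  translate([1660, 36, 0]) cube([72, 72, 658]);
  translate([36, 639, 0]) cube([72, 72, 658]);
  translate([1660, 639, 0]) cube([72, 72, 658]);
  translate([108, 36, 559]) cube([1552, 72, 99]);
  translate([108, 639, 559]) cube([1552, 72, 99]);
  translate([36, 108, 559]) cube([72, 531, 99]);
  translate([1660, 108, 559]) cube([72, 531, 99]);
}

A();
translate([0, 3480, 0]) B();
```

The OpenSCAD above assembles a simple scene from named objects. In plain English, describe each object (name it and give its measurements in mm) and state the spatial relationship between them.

A is a run of 10 identical solid stair steps. Each tread is 1182×319 mm and each step block is 201 mm high. Step 1 rests on the floor; step k is offset from step 1 by (k−1)×319 mm in y and (k−1)×201 mm in z.

B is a table: top 1768 mm (x) × 747 mm (y), 43 mm thick, upper face at z = 701 mm, on four 72×72 mm square legs, each inset 36 mm from the nearest pair of top edges, running from z = 0 to the bottom of the top. Four apron rails, 72 mm thick and 99 mm tall, run between adjacent legs with their top edges flush with the underside of the top and their outer faces flush with the legs' outer faces.

The table is on the floor beside the staircase on its +y side.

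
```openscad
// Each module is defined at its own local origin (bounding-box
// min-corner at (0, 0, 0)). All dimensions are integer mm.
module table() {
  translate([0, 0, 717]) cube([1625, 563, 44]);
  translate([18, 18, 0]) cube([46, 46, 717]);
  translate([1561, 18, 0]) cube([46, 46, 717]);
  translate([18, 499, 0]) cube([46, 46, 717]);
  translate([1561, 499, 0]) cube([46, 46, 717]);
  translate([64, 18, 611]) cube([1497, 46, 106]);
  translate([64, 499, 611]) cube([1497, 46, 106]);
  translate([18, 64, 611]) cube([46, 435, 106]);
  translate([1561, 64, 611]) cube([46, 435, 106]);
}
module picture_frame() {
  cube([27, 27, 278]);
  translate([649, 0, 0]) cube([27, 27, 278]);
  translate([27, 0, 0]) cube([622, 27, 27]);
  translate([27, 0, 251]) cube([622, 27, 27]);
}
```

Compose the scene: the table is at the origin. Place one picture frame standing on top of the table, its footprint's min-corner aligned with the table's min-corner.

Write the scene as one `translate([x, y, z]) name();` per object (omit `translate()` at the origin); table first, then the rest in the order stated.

table();
translate([0, 0, 761]) picture_frame();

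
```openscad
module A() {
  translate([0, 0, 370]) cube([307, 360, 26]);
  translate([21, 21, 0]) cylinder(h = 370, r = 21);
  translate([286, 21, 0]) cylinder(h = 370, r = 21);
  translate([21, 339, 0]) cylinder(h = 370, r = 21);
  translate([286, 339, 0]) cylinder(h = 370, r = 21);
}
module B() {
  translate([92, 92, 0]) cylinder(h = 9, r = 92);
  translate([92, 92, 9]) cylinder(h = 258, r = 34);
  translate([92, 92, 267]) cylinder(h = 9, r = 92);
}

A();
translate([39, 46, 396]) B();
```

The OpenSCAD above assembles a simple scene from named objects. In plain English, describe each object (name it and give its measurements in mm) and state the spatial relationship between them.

A is a four-legged stool. The seat is a 307×360×26 mm slab whose top surface is at z = 396 mm; four round legs, each 42 mm in diameter, run from the floor (z = 0) to the underside of the seat, each leg's axis is inset half a diameter from the nearest pair of seat edges (so the leg's bounding box is flush with the corner).

B is a spool: two coaxial disc flanges of radius 92 mm and thickness 9 mm, joined by a core cylinder of radius 34 mm and height 258 mm. The lower flange rests on z = 0 and the three cylinders share a vertical axis.

The spool is on top of the stool.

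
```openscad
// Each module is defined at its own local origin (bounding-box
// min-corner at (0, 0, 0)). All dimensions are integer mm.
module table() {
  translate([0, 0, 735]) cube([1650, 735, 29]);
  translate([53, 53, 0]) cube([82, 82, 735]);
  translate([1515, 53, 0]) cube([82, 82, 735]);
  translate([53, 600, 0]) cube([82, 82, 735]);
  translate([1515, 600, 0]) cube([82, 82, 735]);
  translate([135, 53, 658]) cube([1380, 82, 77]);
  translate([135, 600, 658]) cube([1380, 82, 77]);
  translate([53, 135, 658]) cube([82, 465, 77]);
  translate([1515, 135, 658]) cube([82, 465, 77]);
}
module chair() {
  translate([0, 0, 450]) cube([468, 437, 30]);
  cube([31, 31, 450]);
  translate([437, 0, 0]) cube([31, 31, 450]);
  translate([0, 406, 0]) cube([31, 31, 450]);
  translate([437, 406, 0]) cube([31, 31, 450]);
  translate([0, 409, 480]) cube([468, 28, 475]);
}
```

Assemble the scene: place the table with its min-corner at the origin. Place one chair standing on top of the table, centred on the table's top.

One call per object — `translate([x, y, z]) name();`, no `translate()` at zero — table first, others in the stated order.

table();
translate([591, 149, 764]) chair();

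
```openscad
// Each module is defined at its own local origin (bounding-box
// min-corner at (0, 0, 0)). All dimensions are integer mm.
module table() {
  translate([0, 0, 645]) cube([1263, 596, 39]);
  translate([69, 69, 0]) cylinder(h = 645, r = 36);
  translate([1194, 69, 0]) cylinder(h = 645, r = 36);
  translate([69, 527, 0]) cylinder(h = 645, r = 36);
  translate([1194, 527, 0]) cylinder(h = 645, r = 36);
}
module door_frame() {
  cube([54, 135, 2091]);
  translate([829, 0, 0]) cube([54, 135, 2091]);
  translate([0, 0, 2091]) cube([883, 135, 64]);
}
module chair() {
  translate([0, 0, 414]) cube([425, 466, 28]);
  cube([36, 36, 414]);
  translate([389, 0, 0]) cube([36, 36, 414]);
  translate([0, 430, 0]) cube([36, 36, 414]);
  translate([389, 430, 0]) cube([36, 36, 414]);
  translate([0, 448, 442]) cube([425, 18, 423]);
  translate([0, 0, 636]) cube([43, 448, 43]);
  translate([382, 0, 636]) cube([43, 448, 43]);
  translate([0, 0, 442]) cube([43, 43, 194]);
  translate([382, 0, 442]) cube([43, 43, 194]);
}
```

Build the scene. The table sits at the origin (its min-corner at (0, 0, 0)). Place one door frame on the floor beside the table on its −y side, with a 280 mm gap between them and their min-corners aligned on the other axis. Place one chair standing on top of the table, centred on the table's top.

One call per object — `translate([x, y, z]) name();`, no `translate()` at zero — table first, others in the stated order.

table();
translate([0, -415, 0]) door_frame();
translate([419, 65, 684]) chair();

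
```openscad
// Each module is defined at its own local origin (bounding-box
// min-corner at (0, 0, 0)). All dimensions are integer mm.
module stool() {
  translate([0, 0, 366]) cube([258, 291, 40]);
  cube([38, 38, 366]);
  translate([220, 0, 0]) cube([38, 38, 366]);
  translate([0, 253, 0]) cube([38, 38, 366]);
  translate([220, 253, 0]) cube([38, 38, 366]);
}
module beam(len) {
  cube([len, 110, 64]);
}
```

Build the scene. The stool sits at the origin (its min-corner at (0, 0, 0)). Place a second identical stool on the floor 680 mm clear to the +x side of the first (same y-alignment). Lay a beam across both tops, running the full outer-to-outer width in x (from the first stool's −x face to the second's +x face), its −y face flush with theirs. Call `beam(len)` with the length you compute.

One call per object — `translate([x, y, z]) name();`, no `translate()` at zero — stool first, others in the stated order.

stool();
translate([938, 0, 0]) stool();
translate([0, 0, 406]) beam(1196);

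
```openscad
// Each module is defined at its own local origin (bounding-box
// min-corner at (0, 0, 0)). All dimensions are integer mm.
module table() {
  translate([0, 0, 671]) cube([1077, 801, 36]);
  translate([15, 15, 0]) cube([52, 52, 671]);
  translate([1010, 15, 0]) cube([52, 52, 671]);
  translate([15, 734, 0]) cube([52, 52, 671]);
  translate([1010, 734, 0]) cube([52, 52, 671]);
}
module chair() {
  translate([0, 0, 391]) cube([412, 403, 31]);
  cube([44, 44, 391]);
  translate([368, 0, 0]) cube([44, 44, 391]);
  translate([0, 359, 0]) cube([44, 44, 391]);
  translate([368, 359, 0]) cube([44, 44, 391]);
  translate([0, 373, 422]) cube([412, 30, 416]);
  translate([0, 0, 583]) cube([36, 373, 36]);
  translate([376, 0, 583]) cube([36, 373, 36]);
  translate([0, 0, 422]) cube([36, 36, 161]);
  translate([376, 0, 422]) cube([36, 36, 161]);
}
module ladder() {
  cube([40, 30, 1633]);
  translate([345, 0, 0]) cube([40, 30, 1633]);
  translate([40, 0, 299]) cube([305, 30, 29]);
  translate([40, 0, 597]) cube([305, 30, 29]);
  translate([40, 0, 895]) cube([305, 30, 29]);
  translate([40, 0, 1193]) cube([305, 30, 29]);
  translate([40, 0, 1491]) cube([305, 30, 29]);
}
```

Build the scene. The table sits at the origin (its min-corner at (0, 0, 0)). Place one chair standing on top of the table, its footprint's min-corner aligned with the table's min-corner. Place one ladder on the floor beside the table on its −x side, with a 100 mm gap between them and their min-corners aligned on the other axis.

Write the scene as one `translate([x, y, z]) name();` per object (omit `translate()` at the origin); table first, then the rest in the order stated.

table();
translate([0, 0, 707]) chair();
translate([-485, 0, 0]) ladder();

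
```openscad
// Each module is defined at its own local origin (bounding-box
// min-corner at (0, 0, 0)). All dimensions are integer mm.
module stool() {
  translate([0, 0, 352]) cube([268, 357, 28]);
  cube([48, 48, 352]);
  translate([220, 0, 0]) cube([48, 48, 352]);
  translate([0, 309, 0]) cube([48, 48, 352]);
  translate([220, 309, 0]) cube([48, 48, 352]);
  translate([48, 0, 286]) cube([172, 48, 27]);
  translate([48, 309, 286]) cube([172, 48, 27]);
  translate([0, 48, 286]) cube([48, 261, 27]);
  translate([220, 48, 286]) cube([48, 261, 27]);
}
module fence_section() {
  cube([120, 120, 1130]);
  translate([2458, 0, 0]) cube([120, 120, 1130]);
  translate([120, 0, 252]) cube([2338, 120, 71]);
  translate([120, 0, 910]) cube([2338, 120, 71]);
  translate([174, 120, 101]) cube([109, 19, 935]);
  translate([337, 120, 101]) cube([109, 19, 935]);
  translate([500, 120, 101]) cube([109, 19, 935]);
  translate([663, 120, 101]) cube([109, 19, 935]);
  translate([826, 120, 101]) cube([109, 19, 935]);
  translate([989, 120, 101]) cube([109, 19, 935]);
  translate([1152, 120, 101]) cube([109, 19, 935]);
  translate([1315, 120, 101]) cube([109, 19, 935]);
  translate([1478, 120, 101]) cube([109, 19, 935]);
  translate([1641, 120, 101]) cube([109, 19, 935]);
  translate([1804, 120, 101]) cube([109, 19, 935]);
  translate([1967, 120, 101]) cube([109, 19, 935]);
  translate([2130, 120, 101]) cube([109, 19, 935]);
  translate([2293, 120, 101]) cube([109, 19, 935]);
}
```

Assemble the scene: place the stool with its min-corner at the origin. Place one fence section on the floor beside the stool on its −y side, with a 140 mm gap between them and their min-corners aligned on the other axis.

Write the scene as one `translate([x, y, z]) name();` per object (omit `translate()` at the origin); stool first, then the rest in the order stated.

stool();
translate([0, -279, 0]) fence_section();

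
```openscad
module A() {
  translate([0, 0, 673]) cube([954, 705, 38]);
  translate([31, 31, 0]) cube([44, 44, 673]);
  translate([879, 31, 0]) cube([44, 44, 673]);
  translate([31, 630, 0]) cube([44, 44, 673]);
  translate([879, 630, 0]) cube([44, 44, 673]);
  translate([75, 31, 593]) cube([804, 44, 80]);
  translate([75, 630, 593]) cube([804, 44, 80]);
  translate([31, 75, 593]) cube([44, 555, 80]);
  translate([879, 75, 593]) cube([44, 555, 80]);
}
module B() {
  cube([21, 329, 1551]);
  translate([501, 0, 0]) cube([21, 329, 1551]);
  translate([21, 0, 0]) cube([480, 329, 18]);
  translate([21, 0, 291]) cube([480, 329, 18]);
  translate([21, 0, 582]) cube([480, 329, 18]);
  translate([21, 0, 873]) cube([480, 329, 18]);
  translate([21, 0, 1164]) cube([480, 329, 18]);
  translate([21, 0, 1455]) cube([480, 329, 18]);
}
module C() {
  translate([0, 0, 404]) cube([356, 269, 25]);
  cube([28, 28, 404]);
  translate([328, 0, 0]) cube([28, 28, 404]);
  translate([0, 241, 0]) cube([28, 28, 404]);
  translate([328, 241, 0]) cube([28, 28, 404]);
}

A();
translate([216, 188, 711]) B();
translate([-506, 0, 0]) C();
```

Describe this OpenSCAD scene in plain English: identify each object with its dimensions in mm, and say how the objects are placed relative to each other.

A is a rectangular dining table. The top is 954×705×38 mm with its upper surface at z = 711 mm. It stands on four 44×44 mm square legs, each inset 31 mm from the nearest pair of top edges, running from the floor to the underside of the top. Four apron rails, 44 mm thick and 80 mm tall, run between adjacent legs with their top edges flush with the underside of the top and their outer faces flush with the legs' outer faces.

B is a bookshelf 522 mm wide overall, 329 mm deep and 1551 mm tall. The two sides are 21 mm thick vertical panels. 6 horizontal shelves of 18 mm thickness span between the inner faces of the sides; the lowest shelf sits on the floor and shelves are stacked with a clear vertical gap of 273 mm between each pair.

C is a four-legged stool. The seat is a 356×269×25 mm slab whose top surface is at z = 429 mm; four square legs, each 28×28 mm in cross-section, run from the floor (z = 0) to the underside of the seat, each flush with a corner of the seat.

The bookshelf is on top of the table, centred. The stool is on the floor beside the table on its −x side.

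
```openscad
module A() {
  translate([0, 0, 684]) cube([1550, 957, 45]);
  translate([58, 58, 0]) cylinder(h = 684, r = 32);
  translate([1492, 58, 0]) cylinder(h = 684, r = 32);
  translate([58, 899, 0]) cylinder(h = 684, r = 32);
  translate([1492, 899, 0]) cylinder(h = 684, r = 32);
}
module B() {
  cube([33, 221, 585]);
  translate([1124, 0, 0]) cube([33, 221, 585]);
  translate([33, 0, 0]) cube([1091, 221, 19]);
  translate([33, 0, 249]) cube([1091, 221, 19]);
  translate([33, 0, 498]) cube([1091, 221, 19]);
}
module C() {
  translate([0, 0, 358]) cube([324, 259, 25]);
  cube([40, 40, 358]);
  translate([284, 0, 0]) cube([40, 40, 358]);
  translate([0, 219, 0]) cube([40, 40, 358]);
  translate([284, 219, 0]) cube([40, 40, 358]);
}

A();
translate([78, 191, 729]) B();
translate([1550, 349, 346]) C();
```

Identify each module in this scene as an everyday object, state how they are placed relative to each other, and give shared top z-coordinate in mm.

A is a table. B is a bookshelf. C is a stool. The bookshelf is on top of the table. The stool is beside the table with their tops flush at z = 729. The shared top z-coordinate is 729 mm.

Both tops at z = 729 mm.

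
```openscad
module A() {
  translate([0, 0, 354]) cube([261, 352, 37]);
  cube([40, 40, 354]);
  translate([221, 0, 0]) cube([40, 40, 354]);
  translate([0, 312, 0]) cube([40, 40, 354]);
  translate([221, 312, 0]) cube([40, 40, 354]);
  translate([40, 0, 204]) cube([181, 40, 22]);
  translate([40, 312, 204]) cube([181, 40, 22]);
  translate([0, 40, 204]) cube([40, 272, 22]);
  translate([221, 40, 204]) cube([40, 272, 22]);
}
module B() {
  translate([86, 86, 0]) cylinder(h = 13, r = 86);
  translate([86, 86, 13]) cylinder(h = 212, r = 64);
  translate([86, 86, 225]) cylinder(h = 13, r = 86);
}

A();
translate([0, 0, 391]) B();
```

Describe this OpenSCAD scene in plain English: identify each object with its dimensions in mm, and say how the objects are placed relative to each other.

A is a four-legged stool. The seat is a 261×352×37 mm slab whose top surface is at z = 391 mm; four square legs, each 40×40 mm in cross-section, run from the floor (z = 0) to the underside of the seat, each flush with a corner of the seat. Four stretchers, 40 mm wide and 22 mm tall, connect adjacent legs with their undersides at z = 204 mm, each running between the inner faces of the legs it joins and aligned with the legs' outer faces on the other axis.

B is a spool: two coaxial disc flanges of radius 86 mm and thickness 13 mm, joined by a core cylinder of radius 64 mm and height 212 mm. The lower flange rests on z = 0 and the three cylinders share a vertical axis.

The spool is on top of the stool.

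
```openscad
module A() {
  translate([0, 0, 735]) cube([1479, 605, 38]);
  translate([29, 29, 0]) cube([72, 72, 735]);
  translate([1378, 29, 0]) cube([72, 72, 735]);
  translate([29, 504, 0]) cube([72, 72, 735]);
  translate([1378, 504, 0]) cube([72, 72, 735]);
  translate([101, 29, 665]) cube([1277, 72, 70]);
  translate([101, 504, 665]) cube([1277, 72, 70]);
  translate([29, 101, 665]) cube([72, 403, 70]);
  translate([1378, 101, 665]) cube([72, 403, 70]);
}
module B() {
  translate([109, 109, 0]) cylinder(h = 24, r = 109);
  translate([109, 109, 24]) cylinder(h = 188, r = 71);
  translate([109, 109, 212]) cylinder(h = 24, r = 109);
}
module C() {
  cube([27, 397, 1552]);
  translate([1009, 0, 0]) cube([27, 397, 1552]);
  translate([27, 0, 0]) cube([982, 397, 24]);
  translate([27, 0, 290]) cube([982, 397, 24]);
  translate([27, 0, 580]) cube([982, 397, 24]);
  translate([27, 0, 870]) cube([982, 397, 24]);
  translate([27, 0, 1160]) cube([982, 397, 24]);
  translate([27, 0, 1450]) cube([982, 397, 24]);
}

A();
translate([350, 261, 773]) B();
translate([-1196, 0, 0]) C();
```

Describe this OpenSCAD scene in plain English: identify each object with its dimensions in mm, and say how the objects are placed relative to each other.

A is a table: top 1479 mm (x) × 605 mm (y), 38 mm thick, upper face at z = 773 mm, on four 72×72 mm square legs, each inset 29 mm from the nearest pair of top edges, running from z = 0 to the bottom of the top. Four apron rails, 72 mm thick and 70 mm tall, run between adjacent legs with their top edges flush with the underside of the top and their outer faces flush with the legs' outer faces.

B is a spool: two coaxial disc flanges of radius 109 mm and thickness 24 mm, joined by a core cylinder of radius 71 mm and height 188 mm. The lower flange rests on z = 0 and the three cylinders share a vertical axis.

C is a bookshelf 1036 mm wide overall, 397 mm deep and 1552 mm tall. The two sides are 27 mm thick vertical panels. 6 horizontal shelves of 24 mm thickness span between the inner faces of the sides; the lowest shelf sits on the floor and shelves are stacked with a clear vertical gap of 266 mm between each pair.

The spool is on top of the table. The bookshelf is on the floor beside the table on its −x side.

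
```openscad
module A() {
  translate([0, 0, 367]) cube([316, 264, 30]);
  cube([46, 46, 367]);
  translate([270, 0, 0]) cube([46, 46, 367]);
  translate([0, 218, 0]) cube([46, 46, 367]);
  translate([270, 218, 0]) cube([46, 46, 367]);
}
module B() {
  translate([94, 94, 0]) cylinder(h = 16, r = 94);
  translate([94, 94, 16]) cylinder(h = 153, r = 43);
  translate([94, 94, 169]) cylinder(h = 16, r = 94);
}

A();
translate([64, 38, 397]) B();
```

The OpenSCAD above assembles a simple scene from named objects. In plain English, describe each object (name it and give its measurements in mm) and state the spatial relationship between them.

A is a four-legged stool. The seat is a 316×264×30 mm slab whose top surface is at z = 397 mm; four square legs, each 46×46 mm in cross-section, run from the floor (z = 0) to the underside of the seat, each flush with a corner of the seat.

B is a spool: two coaxial disc flanges of radius 94 mm and thickness 16 mm, joined by a core cylinder of radius 43 mm and height 153 mm. The lower flange rests on z = 0 and the three cylinders share a vertical axis.

The spool is on top of the stool, centred.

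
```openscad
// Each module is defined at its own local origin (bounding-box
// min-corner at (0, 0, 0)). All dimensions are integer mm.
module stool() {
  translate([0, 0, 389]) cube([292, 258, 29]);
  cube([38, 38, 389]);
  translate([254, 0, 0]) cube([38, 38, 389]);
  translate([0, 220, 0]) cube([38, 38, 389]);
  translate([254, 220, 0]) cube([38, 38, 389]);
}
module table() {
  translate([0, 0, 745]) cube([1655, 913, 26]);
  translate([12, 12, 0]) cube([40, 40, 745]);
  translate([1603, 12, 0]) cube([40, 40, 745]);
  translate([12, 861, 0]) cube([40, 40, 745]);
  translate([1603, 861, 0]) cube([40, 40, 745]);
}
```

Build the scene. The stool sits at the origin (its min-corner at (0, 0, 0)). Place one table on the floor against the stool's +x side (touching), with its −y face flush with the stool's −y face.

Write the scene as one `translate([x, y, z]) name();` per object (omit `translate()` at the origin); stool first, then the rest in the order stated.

stool();
translate([292, 0, 0]) table();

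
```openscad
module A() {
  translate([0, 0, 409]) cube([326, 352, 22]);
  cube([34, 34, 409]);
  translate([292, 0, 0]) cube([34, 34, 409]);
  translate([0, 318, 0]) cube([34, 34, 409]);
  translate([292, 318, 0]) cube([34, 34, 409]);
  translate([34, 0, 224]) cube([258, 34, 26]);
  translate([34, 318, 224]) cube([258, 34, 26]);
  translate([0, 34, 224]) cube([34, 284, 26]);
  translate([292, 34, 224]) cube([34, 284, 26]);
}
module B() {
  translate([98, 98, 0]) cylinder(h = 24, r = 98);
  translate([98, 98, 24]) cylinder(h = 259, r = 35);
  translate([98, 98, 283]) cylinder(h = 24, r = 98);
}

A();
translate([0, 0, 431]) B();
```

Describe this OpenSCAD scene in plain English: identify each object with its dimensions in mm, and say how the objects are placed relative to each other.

A is a four-legged stool. The seat is a 326×352×22 mm slab whose top surface is at z = 431 mm; four square legs, each 34×34 mm in cross-section, run from the floor (z = 0) to the underside of the seat, each flush with a corner of the seat. Four stretchers, 34 mm wide and 26 mm tall, connect adjacent legs with their undersides at z = 224 mm, each running between the inner faces of the legs it joins and aligned with the legs' outer faces on the other axis.

B is a spool: two coaxial disc flanges of radius 98 mm and thickness 24 mm, joined by a core cylinder of radius 35 mm and height 259 mm. The lower flange rests on z = 0 and the three cylinders share a vertical axis.

The spool is on top of the stool.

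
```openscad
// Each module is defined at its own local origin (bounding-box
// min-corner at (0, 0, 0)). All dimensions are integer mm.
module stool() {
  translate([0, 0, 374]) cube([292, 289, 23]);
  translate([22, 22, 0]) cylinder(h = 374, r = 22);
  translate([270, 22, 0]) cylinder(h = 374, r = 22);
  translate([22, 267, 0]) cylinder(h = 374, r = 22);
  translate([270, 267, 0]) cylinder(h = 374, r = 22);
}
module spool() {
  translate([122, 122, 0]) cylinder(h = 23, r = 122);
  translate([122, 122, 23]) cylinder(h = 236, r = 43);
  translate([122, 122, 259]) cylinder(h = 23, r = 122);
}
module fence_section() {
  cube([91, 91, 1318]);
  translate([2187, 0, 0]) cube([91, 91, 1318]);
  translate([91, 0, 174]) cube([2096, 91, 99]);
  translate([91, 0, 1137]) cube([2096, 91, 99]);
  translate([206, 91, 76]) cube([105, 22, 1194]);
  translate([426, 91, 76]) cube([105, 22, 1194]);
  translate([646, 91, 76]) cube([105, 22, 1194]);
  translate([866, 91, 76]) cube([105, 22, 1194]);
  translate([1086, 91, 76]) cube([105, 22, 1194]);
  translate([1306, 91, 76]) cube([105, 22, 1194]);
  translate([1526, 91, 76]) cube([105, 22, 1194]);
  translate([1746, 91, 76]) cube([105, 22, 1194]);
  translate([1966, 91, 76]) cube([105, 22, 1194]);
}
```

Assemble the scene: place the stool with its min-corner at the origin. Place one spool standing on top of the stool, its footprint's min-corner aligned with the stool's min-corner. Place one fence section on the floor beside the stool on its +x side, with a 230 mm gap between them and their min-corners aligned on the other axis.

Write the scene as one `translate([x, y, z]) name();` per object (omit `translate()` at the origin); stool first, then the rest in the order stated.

stool();
translate([0, 0, 397]) spool();
translate([522, 0, 0]) fence_section();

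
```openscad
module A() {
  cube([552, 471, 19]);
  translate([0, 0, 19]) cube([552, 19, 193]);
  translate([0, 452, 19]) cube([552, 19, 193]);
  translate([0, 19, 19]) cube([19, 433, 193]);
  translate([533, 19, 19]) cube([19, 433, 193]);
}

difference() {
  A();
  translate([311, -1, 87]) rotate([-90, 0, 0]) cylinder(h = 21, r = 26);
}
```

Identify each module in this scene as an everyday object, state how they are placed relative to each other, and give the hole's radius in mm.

A is an open box. The open box has a circular hole through its front wall. The hole's radius is 26 mm.

The subtracted cylinder has r = 26 mm.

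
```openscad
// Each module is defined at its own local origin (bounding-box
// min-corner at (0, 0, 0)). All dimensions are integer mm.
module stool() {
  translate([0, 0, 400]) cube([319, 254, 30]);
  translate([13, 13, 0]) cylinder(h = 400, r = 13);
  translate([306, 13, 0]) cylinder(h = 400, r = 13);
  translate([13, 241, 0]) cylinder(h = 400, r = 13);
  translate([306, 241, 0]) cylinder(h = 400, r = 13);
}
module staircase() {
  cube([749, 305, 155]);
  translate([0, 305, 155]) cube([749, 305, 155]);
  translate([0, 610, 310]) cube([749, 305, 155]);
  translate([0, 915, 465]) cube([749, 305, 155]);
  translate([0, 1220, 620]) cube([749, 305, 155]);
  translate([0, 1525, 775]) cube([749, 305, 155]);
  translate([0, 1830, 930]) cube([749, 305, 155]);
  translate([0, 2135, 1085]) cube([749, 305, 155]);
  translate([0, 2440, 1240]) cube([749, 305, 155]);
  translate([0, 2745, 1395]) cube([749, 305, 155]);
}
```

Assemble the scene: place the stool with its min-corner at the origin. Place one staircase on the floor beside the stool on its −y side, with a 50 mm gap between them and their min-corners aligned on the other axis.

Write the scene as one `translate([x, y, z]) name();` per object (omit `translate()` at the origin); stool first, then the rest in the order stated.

stool();
translate([0, -3100, 0]) staircase();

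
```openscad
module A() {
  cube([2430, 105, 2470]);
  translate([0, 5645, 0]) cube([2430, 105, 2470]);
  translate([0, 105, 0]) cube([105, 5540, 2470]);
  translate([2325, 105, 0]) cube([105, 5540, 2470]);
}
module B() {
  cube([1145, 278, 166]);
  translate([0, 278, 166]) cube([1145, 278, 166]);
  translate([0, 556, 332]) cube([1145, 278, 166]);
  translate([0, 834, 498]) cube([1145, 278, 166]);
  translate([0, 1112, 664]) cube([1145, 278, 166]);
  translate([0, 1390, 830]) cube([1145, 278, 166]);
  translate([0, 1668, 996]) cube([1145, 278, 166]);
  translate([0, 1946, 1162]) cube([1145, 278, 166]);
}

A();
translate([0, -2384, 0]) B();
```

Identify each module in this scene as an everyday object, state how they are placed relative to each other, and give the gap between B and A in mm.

The staircase's nearest face is 160 mm from the house frame's −y face.

A is a house frame. B is a staircase. The staircase is on the floor beside the house frame on its −y side. The gap between the staircase and the house frame is 160 mm.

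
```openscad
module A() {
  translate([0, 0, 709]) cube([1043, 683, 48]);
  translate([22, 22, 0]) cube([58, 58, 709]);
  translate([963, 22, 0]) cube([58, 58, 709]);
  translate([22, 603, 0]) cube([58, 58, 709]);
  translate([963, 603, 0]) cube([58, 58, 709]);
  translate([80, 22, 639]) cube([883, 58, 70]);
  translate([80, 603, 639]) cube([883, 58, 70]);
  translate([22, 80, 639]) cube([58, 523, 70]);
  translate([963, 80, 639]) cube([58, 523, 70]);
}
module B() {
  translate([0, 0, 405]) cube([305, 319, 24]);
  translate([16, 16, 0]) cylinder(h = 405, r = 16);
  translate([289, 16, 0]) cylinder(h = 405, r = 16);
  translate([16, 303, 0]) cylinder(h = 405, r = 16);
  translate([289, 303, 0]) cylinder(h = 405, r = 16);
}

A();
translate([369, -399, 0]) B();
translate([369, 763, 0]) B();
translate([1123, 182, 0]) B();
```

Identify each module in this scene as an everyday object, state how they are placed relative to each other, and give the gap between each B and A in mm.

Each stool's nearest face is 80 mm from the table's bounding box.

A is a table. B is a stool. Three stools sit around the table at the −y, +y, +x sides. The gap between each stool and the table is 80 mm.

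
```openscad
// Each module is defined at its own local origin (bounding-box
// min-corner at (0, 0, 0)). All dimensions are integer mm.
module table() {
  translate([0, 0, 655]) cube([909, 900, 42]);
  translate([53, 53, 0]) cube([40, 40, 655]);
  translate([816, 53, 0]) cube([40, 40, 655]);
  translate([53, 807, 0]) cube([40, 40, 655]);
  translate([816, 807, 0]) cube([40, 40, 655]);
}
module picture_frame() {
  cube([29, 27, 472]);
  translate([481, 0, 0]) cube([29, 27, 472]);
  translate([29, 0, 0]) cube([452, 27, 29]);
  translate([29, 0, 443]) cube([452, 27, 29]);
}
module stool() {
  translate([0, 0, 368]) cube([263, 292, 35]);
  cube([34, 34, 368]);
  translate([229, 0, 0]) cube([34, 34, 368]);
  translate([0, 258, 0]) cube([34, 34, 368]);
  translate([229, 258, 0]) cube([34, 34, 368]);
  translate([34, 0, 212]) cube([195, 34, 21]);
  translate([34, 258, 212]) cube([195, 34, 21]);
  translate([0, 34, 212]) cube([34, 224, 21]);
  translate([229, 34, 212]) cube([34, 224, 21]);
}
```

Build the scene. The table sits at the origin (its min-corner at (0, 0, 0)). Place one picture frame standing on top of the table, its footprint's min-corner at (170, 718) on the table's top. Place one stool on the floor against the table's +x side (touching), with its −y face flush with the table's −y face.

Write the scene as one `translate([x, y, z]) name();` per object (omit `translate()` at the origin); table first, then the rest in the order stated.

table();
translate([170, 718, 697]) picture_frame();
translate([909, 0, 0]) stool();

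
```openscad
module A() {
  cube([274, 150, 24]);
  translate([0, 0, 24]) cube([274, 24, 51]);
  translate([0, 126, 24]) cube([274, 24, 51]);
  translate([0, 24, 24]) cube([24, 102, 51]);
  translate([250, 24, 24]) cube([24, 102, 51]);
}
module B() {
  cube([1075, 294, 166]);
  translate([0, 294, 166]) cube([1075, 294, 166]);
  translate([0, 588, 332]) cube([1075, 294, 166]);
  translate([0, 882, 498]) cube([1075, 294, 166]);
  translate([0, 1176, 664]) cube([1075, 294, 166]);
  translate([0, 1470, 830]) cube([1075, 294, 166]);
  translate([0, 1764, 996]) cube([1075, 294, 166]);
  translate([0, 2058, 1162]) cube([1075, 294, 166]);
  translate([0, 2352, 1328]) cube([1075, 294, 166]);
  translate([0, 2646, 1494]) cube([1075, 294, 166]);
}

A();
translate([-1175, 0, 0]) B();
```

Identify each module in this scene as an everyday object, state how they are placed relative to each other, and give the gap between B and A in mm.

The staircase's nearest face is 100 mm from the open box's −x face.

A is an open box. B is a staircase. The staircase is on the floor beside the open box on its −x side. The gap between the staircase and the open box is 100 mm.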